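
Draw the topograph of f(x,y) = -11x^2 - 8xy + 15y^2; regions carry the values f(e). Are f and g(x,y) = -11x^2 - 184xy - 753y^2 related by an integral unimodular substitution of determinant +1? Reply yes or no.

D₁ = 724, D₂ = 724
river cycle of f (length 42): (15, 8, -11), (-11, 14, 12), (12, 10, -13), (-13, 16, 9), (9, 20, -9), (-9, 16, 13), (13, 10, -12), (-12, 14, 11), (11, 8, -15), (-15, 22, 4), … (32 more)
river cycle of g (length 42): (-11, 14, 12), (12, 10, -13), (-13, 16, 9), (9, 20, -9), (-9, 16, 13), (13, 10, -12), (-12, 14, 11), (11, 8, -15), (-15, 22, 4), (4, 26, -3), … (32 more)
cycles coincide ⇒ equivalent

yes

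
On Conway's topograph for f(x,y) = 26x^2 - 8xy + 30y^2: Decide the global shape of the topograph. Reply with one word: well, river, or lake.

D = b²−4ac = (-8)² − 4·26·30 = -3056
D < 0 ⇒ definite ⇒ every region one sign ⇒ single well

well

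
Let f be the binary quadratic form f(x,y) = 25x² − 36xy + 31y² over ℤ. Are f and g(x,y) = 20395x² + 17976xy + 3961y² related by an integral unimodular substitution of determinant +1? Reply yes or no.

D₁ = -1804, D₂ = -1804
f: translate: b→14 (≡-36 mod 50), so (25,-36,31)→(25,14,20)
f: flip: (25,14,20)→(20,-14,25)
f: reduced (well bottom): (20,-14,25) with a≤c, −a<b≤a
g: flip: (20395,17976,3961)→(3961,-17976,20395)
g: translate: b→-2132 (≡-17976 mod 7922), so (3961,-17976,20395)→(3961,-2132,287)
g: flip: (3961,-2132,287)→(287,2132,3961)
g: translate: b→-164 (≡2132 mod 574), so (287,2132,3961)→(287,-164,25)
g: flip: (287,-164,25)→(25,164,287)
g: translate: b→14 (≡164 mod 50), so (25,164,287)→(25,14,20)
g: flip: (25,14,20)→(20,-14,25)
g: reduced (well bottom): (20,-14,25) with a≤c, −a<b≤a
reduced forms (20, -14, 25) vs (20, -14, 25) ⇒ equivalent

yes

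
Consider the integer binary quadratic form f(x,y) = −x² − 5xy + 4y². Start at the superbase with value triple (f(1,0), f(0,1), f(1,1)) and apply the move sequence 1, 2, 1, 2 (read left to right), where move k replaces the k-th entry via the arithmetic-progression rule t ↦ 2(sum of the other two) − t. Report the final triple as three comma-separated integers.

start (-1,4,-2) = (f(1,0),f(0,1),f(1,1))
replace slot 1: 2·(4+(-2)) − (-1) = 5 → (5,4,-2)
replace slot 2: 2·(5+(-2)) − 4 = 2 → (5,2,-2)
replace slot 1: 2·(2+(-2)) − 5 = -5 → (-5,2,-2)
replace slot 2: 2·((-5)+(-2)) − 2 = -16 → (-5,-16,-2)

-5,-16,-2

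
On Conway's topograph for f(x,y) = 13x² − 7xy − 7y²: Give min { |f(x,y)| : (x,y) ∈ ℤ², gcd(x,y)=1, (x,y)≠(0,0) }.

descent: ρ → (-7,7,13)  [lands on river]
river: ρ → (13,19,-1)
river: ρ → (-1,19,13)
river: ρ → (13,7,-7)
closes: descent 1, river 4
min |a| on river = 1

1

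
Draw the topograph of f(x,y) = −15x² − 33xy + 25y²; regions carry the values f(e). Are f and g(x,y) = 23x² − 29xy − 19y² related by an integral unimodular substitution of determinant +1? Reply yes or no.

D₁ = 2589, D₂ = 2589
river cycle of f (length 8): (25, 33, -15), (-15, 27, 31), (31, 35, -11), (-11, 31, 37), (37, 43, -5), (-5, 47, 19), (19, 29, -23), (-23, 17, 25)
river cycle of g (length 8): (-19, 29, 23), (23, 17, -25), (-25, 33, 15), (15, 27, -31), (-31, 35, 11), (11, 31, -37), (-37, 43, 5), (5, 47, -19)
cycles differ ⇒ inequivalent

no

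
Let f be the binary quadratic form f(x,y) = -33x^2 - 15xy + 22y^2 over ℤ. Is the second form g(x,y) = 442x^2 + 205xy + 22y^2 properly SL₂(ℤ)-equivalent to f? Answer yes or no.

D₁ = 3129, D₂ = 3129
river cycle of f (length 10): (22, 15, -33), (-33, 51, 4), (4, 53, -20), (-20, 27, 30), (30, 33, -17), (-17, 35, 28), (28, 21, -24), (-24, 27, 25), (25, 23, -26), (-26, 29, 22)
river cycle of g (length 10): (22, 15, -33), (-33, 51, 4), (4, 53, -20), (-20, 27, 30), (30, 33, -17), (-17, 35, 28), (28, 21, -24), (-24, 27, 25), (25, 23, -26), (-26, 29, 22)
cycles coincide ⇒ equivalent

yes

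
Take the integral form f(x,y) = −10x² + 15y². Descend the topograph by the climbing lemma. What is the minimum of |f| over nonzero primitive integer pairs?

descent: ρ → (15,0,-10)
descent: ρ → (-10,20,5)  [lands on river]
river: ρ → (5,20,-10)
closes: descent 2, river 2
min |a| on river = 5

5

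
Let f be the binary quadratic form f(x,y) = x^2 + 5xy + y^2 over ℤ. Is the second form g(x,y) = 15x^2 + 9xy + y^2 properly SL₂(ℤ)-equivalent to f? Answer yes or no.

D₁ = 21, D₂ = 21
river cycle of f (length 2): (1, 3, -3), (-3, 3, 1)
river cycle of g (length 2): (1, 3, -3), (-3, 3, 1)
cycles coincide ⇒ equivalent

yes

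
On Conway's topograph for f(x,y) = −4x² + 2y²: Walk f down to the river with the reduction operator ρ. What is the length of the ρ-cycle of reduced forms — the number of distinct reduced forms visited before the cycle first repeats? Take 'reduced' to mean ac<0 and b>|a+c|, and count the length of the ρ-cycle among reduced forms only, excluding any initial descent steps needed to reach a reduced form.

D = 32, ⌊√D⌋ = 5
descent: ρ → (2,4,-2)  [lands on river]
river: ρ → (-2,4,2)
ρ-cycle length = 2 (tail of 1 descent step not counted)

2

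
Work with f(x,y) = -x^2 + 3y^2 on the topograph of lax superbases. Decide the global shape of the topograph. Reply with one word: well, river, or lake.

D = b²−4ac = 0² − 4·(-1)·3 = 12
D > 0 non-square ⇒ indefinite ⇒ periodic river

river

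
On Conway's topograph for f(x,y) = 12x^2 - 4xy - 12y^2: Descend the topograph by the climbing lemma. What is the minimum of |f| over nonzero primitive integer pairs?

descent: ρ → (-12,4,12)  [lands on river]
river: ρ → (12,20,-4)
river: ρ → (-4,20,12)
river: ρ → (12,4,-12)
river: ρ → (-12,20,4)
river: ρ → (4,20,-12)
closes: descent 1, river 6
min |a| on river = 4

4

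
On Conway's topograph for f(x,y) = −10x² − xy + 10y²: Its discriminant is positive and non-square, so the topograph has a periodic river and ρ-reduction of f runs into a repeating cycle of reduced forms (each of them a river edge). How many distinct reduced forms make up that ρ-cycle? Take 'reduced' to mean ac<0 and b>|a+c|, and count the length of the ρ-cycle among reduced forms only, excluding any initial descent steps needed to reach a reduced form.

D = 401, ⌊√D⌋ = 20
descent: ρ → (10,1,-10)  [lands on river]
river: ρ → (-10,19,1)
river: ρ → (1,19,-10)
river: ρ → (-10,1,10)
river: ρ → (10,19,-1)
river: ρ → (-1,19,10)
ρ-cycle length = 6 (tail of 1 descent step not counted)

6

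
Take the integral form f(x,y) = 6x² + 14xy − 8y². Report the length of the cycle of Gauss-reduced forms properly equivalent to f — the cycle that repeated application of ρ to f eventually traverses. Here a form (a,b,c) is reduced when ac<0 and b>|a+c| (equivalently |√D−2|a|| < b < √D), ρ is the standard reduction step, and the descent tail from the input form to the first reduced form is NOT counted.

D = 388, ⌊√D⌋ = 19
river: ρ → (-8,18,2)
river: ρ → (2,18,-8)
river: ρ → (-8,14,6)
river: ρ → (6,10,-12)
river: ρ → (-12,14,4)
river: ρ → (4,18,-4)
river: ρ → (-4,14,12)
river: ρ → (12,10,-6)
river: ρ → (-6,14,8)
river: ρ → (8,18,-2)
river: ρ → (-2,18,8)
river: ρ → (8,14,-6)
river: ρ → (-6,10,12)
river: ρ → (12,14,-4)
river: ρ → (-4,18,4)
river: ρ → (4,14,-12)
river: ρ → (-12,10,6)
river: ρ → (6,14,-8)
ρ-cycle length = 18 (tail of 0 descent steps not counted)

18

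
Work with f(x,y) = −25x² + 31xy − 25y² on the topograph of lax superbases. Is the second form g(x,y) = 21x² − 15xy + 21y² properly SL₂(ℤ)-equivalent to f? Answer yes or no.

D₁ = -1539, D₂ = -1539
f is negative-definite; reduce −f:
−f: translate: b→19 (≡-31 mod 50), so (25,-31,25)→(25,19,19)
−f: flip: (25,19,19)→(19,-19,25)
−f: translate: b→19 (≡-19 mod 38), so (19,-19,25)→(19,19,25)
−f: reduced (well bottom): (19,19,25) with a≤c, −a<b≤a
flip sign back: reduced form of f is (-19,-19,-25)
g: flip: (21,-15,21)→(21,15,21)
g: reduced (well bottom): (21,15,21) with a≤c, −a<b≤a
reduced forms (-19, -19, -25) vs (21, 15, 21) ⇒ inequivalent

no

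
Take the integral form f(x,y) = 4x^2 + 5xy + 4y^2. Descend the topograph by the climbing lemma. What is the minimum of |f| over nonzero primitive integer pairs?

translate: b→-3 (≡5 mod 8), so (4,5,4)→(4,-3,3)
flip: (4,-3,3)→(3,3,4)
reduced (well bottom): (3,3,4) with a≤c, −a<b≤a
well minimum = a = 3

3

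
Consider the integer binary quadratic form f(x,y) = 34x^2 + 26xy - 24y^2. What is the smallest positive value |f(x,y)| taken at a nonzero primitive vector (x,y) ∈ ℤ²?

river: ρ → (-24,22,36)
river: ρ → (36,50,-10)
river: ρ → (-10,50,36)
river: ρ → (36,22,-24)
river: ρ → (-24,26,34)
river: ρ → (34,42,-16)
river: ρ → (-16,54,16)
river: ρ → (16,42,-34)
river: ρ → (-34,26,24)
river: ρ → (24,22,-36)
river: ρ → (-36,50,10)
river: ρ → (10,50,-36)
river: ρ → (-36,22,24)
river: ρ → (24,26,-34)
river: ρ → (-34,42,16)
river: ρ → (16,54,-16)
river: ρ → (-16,42,34)
river: ρ → (34,26,-24)
closes: descent 0, river 18
min |a| on river = 10

10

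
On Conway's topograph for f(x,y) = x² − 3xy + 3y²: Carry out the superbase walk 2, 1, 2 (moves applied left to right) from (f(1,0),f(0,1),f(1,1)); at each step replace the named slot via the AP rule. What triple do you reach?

start (1,3,1) = (f(1,0),f(0,1),f(1,1))
replace slot 2: 2·(1+1) − 3 = 1 → (1,1,1)
replace slot 1: 2·(1+1) − 1 = 3 → (3,1,1)
replace slot 2: 2·(3+1) − 1 = 7 → (3,7,1)

3,7,1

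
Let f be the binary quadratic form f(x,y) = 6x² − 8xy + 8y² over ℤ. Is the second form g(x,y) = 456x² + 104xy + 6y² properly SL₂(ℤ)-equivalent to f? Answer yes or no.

D₁ = -128, D₂ = -128
f: translate: b→4 (≡-8 mod 12), so (6,-8,8)→(6,4,6)
f: reduced (well bottom): (6,4,6) with a≤c, −a<b≤a
g: flip: (456,104,6)→(6,-104,456)
g: translate: b→4 (≡-104 mod 12), so (6,-104,456)→(6,4,6)
g: reduced (well bottom): (6,4,6) with a≤c, −a<b≤a
reduced forms (6, 4, 6) vs (6, 4, 6) ⇒ equivalent

yes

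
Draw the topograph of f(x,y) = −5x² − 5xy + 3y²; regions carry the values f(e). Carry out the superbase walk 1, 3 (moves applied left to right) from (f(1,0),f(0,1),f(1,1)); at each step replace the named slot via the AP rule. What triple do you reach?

start (-5,3,-7) = (f(1,0),f(0,1),f(1,1))
replace slot 1: 2·(3+(-7)) − (-5) = -3 → (-3,3,-7)
replace slot 3: 2·((-3)+3) − (-7) = 7 → (-3,3,7)

-3,3,7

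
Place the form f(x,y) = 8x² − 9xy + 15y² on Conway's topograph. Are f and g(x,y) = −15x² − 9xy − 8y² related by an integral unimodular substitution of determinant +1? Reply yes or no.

D₁ = -399, D₂ = -399
f: translate: b→7 (≡-9 mod 16), so (8,-9,15)→(8,7,14)
f: reduced (well bottom): (8,7,14) with a≤c, −a<b≤a
g is negative-definite; reduce −g:
−g: flip: (15,9,8)→(8,-9,15)
−g: translate: b→7 (≡-9 mod 16), so (8,-9,15)→(8,7,14)
−g: reduced (well bottom): (8,7,14) with a≤c, −a<b≤a
flip sign back: reduced form of g is (-8,-7,-14)
reduced forms (8, 7, 14) vs (-8, -7, -14) ⇒ inequivalent

no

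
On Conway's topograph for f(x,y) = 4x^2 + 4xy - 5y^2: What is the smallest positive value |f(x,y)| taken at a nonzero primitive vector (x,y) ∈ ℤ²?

river: ρ → (-5,6,3)
river: ρ → (3,6,-5)
river: ρ → (-5,4,4)
river: ρ → (4,4,-5)
closes: descent 0, river 4
min |a| on river = 3

3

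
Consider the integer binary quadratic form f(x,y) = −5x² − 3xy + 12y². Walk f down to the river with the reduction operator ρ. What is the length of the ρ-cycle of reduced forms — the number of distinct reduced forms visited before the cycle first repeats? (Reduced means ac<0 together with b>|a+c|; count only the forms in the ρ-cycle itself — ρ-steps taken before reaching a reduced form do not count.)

D = 249, ⌊√D⌋ = 15
descent: ρ → (12,3,-5)
descent: ρ → (-5,7,10)  [lands on river]
river: ρ → (10,13,-2)
river: ρ → (-2,15,3)
river: ρ → (3,15,-2)
river: ρ → (-2,13,10)
river: ρ → (10,7,-5)
river: ρ → (-5,13,4)
river: ρ → (4,11,-8)
river: ρ → (-8,5,7)
river: ρ → (7,9,-6)
river: ρ → (-6,15,1)
river: ρ → (1,15,-6)
river: ρ → (-6,9,7)
river: ρ → (7,5,-8)
river: ρ → (-8,11,4)
river: ρ → (4,13,-5)
ρ-cycle length = 16 (tail of 2 descent steps not counted)

16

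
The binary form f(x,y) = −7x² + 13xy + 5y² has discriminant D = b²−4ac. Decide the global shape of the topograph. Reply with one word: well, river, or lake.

D = b²−4ac = 13² − 4·(-7)·5 = 309
D > 0 non-square ⇒ indefinite ⇒ periodic river

river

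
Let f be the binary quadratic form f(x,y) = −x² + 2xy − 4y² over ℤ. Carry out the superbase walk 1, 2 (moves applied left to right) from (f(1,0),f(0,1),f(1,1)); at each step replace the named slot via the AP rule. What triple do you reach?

start (-1,-4,-3) = (f(1,0),f(0,1),f(1,1))
replace slot 1: 2·((-4)+(-3)) − (-1) = -13 → (-13,-4,-3)
replace slot 2: 2·((-13)+(-3)) − (-4) = -28 → (-13,-28,-3)

-13,-28,-3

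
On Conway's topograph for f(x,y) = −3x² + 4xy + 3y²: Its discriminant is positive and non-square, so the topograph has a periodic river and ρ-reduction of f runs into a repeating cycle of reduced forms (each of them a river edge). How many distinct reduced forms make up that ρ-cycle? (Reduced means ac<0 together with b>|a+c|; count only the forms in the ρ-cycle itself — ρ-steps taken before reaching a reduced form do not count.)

D = 52, ⌊√D⌋ = 7
river: ρ → (3,2,-4)
river: ρ → (-4,6,1)
river: ρ → (1,6,-4)
river: ρ → (-4,2,3)
river: ρ → (3,4,-3)
river: ρ → (-3,2,4)
river: ρ → (4,6,-1)
river: ρ → (-1,6,4)
river: ρ → (4,2,-3)
river: ρ → (-3,4,3)
ρ-cycle length = 10 (tail of 0 descent steps not counted)

10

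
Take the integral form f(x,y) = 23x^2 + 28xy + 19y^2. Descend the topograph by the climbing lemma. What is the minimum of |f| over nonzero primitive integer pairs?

translate: b→-18 (≡28 mod 46), so (23,28,19)→(23,-18,14)
flip: (23,-18,14)→(14,18,23)
translate: b→-10 (≡18 mod 28), so (14,18,23)→(14,-10,19)
reduced (well bottom): (14,-10,19) with a≤c, −a<b≤a
well minimum = a = 14

14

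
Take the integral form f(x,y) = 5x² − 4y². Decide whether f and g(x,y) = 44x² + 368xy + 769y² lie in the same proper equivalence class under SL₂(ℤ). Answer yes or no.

D₁ = 80, D₂ = 80
river cycle of f (length 2): (-4, 8, 1), (1, 8, -4)
river cycle of g (length 2): (1, 8, -4), (-4, 8, 1)
cycles coincide ⇒ equivalent

yes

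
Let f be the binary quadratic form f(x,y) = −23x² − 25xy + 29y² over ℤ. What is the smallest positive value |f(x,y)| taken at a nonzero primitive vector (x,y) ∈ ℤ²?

descent: ρ → (29,25,-23)  [lands on river]
river: ρ → (-23,21,31)
river: ρ → (31,41,-13)
river: ρ → (-13,37,37)
river: ρ → (37,37,-13)
river: ρ → (-13,41,31)
river: ρ → (31,21,-23)
river: ρ → (-23,25,29)
river: ρ → (29,33,-19)
river: ρ → (-19,43,19)
river: ρ → (19,33,-29)
river: ρ → (-29,25,23)
river: ρ → (23,21,-31)
river: ρ → (-31,41,13)
river: ρ → (13,37,-37)
river: ρ → (-37,37,13)
river: ρ → (13,41,-31)
river: ρ → (-31,21,23)
river: ρ → (23,25,-29)
river: ρ → (-29,33,19)
river: ρ → (19,43,-19)
river: ρ → (-19,33,29)
closes: descent 1, river 22
min |a| on river = 13

13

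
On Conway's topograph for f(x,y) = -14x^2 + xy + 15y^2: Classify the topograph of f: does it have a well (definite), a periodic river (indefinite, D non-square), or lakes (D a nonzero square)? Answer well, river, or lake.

D = b²−4ac = 1² − 4·(-14)·15 = 841
D = 29² is a perfect square ⇒ form factors over ℤ ⇒ lakes

lake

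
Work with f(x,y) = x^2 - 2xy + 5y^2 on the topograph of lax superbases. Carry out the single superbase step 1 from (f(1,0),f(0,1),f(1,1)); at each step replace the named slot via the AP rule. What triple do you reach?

start (1,5,4) = (f(1,0),f(0,1),f(1,1))
replace slot 1: 2·(5+4) − 1 = 17 → (17,5,4)

17,5,4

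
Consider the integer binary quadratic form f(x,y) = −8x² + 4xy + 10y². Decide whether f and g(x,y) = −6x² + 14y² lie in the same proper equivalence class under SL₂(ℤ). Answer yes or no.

D₁ = 336, D₂ = 336
river cycle of f (length 6): (10, 16, -2), (-2, 16, 10), (10, 4, -8), (-8, 12, 6), (6, 12, -8), (-8, 4, 10)
river cycle of g (length 6): (-6, 12, 8), (8, 4, -10), (-10, 16, 2), (2, 16, -10), (-10, 4, 8), (8, 12, -6)
cycles differ ⇒ inequivalent

no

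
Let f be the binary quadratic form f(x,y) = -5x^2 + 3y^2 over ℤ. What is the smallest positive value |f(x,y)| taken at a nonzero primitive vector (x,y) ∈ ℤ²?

descent: ρ → (3,6,-2)  [lands on river]
river: ρ → (-2,6,3)
closes: descent 1, river 2
min |a| on river = 2

2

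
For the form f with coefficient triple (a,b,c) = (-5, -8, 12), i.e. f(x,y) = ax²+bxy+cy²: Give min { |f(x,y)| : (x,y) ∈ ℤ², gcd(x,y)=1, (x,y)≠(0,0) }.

descent: ρ → (12,8,-5)  [lands on river]
river: ρ → (-5,12,8)
river: ρ → (8,4,-9)
river: ρ → (-9,14,3)
river: ρ → (3,16,-4)
river: ρ → (-4,16,3)
river: ρ → (3,14,-9)
river: ρ → (-9,4,8)
river: ρ → (8,12,-5)
river: ρ → (-5,8,12)
river: ρ → (12,16,-1)
river: ρ → (-1,16,12)
closes: descent 1, river 12
min |a| on river = 1

1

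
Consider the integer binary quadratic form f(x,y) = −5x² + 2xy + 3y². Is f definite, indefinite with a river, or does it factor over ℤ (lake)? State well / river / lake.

D = b²−4ac = 2² − 4·(-5)·3 = 64
D = 8² is a perfect square ⇒ form factors over ℤ ⇒ lakes

lake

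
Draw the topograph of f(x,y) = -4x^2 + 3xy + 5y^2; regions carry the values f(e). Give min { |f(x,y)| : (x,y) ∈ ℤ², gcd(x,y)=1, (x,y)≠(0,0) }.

river: ρ → (5,7,-2)
river: ρ → (-2,9,1)
river: ρ → (1,9,-2)
river: ρ → (-2,7,5)
river: ρ → (5,3,-4)
river: ρ → (-4,5,4)
river: ρ → (4,3,-5)
river: ρ → (-5,7,2)
river: ρ → (2,9,-1)
river: ρ → (-1,9,2)
river: ρ → (2,7,-5)
river: ρ → (-5,3,4)
river: ρ → (4,5,-4)
river: ρ → (-4,3,5)
closes: descent 0, river 14
min |a| on river = 1

1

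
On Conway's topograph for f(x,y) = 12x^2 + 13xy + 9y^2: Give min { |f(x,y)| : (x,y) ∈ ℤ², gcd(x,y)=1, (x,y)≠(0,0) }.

translate: b→-11 (≡13 mod 24), so (12,13,9)→(12,-11,8)
flip: (12,-11,8)→(8,11,12)
translate: b→-5 (≡11 mod 16), so (8,11,12)→(8,-5,9)
reduced (well bottom): (8,-5,9) with a≤c, −a<b≤a
well minimum = a = 8

8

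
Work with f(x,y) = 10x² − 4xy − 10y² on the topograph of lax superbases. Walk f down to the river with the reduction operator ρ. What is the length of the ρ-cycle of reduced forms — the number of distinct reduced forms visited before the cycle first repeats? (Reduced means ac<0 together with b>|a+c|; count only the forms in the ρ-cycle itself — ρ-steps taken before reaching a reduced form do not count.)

D = 416, ⌊√D⌋ = 20
descent: ρ → (-10,4,10)  [lands on river]
river: ρ → (10,16,-4)
river: ρ → (-4,16,10)
river: ρ → (10,4,-10)
river: ρ → (-10,16,4)
river: ρ → (4,16,-10)
ρ-cycle length = 6 (tail of 1 descent step not counted)

6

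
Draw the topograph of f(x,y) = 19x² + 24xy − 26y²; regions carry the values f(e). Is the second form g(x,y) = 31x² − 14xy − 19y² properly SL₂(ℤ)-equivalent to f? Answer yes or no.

D₁ = 2552, D₂ = 2552
river cycle of f (length 12): (-26, 28, 17), (17, 40, -14), (-14, 44, 11), (11, 44, -14), (-14, 40, 17), (17, 28, -26), (-26, 24, 19), (19, 14, -31), (-31, 48, 2), (2, 48, -31), … (2 more)
river cycle of g (length 12): (-19, 14, 31), (31, 48, -2), (-2, 48, 31), (31, 14, -19), (-19, 24, 26), (26, 28, -17), (-17, 40, 14), (14, 44, -11), (-11, 44, 14), (14, 40, -17), … (2 more)
cycles differ ⇒ inequivalent

no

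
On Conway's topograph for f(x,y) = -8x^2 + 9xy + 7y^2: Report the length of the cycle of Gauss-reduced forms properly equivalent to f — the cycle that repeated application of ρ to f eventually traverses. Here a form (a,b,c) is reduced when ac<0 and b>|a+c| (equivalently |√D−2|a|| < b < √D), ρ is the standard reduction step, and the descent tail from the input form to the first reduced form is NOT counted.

D = 305, ⌊√D⌋ = 17
river: ρ → (7,5,-10)
river: ρ → (-10,15,2)
river: ρ → (2,17,-2)
river: ρ → (-2,15,10)
river: ρ → (10,5,-7)
river: ρ → (-7,9,8)
river: ρ → (8,7,-8)
river: ρ → (-8,9,7)
ρ-cycle length = 8 (tail of 0 descent steps not counted)

8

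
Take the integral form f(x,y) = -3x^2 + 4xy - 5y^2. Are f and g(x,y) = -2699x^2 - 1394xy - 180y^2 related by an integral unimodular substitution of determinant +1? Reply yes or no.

D₁ = -44, D₂ = -44
f is negative-definite; reduce −f:
−f: translate: b→2 (≡-4 mod 6), so (3,-4,5)→(3,2,4)
−f: reduced (well bottom): (3,2,4) with a≤c, −a<b≤a
flip sign back: reduced form of f is (-3,-2,-4)
g is negative-definite; reduce −g:
−g: flip: (2699,1394,180)→(180,-1394,2699)
−g: translate: b→46 (≡-1394 mod 360), so (180,-1394,2699)→(180,46,3)
−g: flip: (180,46,3)→(3,-46,180)
−g: translate: b→2 (≡-46 mod 6), so (3,-46,180)→(3,2,4)
−g: reduced (well bottom): (3,2,4) with a≤c, −a<b≤a
flip sign back: reduced form of g is (-3,-2,-4)
reduced forms (-3, -2, -4) vs (-3, -2, -4) ⇒ equivalent

yes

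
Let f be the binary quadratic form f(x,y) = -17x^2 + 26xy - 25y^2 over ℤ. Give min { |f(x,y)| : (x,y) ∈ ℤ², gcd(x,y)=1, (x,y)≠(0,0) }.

translate: b→8 (≡-26 mod 34), so (17,-26,25)→(17,8,16)
flip: (17,8,16)→(16,-8,17)
reduced (well bottom): (16,-8,17) with a≤c, −a<b≤a
well minimum |f| = |-16| = 16 (negative-definite)

16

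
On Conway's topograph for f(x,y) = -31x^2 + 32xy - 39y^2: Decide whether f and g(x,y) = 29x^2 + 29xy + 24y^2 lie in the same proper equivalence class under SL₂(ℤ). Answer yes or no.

D₁ = -3812, D₂ = -1943
discriminants differ ⇒ not SL₂(ℤ)-equivalent

no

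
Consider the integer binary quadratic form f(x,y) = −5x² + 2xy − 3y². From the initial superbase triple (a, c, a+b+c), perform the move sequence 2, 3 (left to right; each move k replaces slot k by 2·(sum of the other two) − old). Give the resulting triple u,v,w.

start (-5,-3,-6) = (f(1,0),f(0,1),f(1,1))
replace slot 2: 2·((-5)+(-6)) − (-3) = -19 → (-5,-19,-6)
replace slot 3: 2·((-5)+(-19)) − (-6) = -42 → (-5,-19,-42)

-5,-19,-42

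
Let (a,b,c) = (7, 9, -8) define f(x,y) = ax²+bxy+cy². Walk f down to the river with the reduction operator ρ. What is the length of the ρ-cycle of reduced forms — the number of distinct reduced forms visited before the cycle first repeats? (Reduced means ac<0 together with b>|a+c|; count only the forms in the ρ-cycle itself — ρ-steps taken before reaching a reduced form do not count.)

D = 305, ⌊√D⌋ = 17
river: ρ → (-8,7,8)
river: ρ → (8,9,-7)
river: ρ → (-7,5,10)
river: ρ → (10,15,-2)
river: ρ → (-2,17,2)
river: ρ → (2,15,-10)
river: ρ → (-10,5,7)
river: ρ → (7,9,-8)
ρ-cycle length = 8 (tail of 0 descent steps not counted)

8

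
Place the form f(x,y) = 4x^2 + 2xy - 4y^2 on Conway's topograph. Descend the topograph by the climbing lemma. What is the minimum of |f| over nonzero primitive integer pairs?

river: ρ → (-4,6,2)
river: ρ → (2,6,-4)
river: ρ → (-4,2,4)
river: ρ → (4,6,-2)
river: ρ → (-2,6,4)
river: ρ → (4,2,-4)
closes: descent 0, river 6
min |a| on river = 2

2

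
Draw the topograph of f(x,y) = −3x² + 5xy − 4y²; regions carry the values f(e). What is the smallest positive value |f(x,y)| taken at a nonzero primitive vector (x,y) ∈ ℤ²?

translate: b→1 (≡-5 mod 6), so (3,-5,4)→(3,1,2)
flip: (3,1,2)→(2,-1,3)
reduced (well bottom): (2,-1,3) with a≤c, −a<b≤a
well minimum |f| = |-2| = 2 (negative-definite)

2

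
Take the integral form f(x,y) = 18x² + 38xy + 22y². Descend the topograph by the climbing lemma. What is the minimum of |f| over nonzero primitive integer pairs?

translate: b→2 (≡38 mod 36), so (18,38,22)→(18,2,2)
flip: (18,2,2)→(2,-2,18)
translate: b→2 (≡-2 mod 4), so (2,-2,18)→(2,2,18)
reduced (well bottom): (2,2,18) with a≤c, −a<b≤a
well minimum = a = 2

2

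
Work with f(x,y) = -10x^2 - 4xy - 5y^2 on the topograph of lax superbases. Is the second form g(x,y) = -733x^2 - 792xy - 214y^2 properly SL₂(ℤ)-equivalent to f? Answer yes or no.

D₁ = -184, D₂ = -184
f is negative-definite; reduce −f:
−f: flip: (10,4,5)→(5,-4,10)
−f: reduced (well bottom): (5,-4,10) with a≤c, −a<b≤a
flip sign back: reduced form of f is (-5,4,-10)
g is negative-definite; reduce −g:
−g: translate: b→-674 (≡792 mod 1466), so (733,792,214)→(733,-674,155)
−g: flip: (733,-674,155)→(155,674,733)
−g: translate: b→54 (≡674 mod 310), so (155,674,733)→(155,54,5)
−g: flip: (155,54,5)→(5,-54,155)
−g: translate: b→-4 (≡-54 mod 10), so (5,-54,155)→(5,-4,10)
−g: reduced (well bottom): (5,-4,10) with a≤c, −a<b≤a
flip sign back: reduced form of g is (-5,4,-10)
reduced forms (-5, 4, -10) vs (-5, 4, -10) ⇒ equivalent

yes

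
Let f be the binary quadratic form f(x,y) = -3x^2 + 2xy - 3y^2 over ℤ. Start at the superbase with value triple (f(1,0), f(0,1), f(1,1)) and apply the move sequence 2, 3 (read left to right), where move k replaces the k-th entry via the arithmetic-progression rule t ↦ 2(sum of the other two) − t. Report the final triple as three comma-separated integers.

start (-3,-3,-4) = (f(1,0),f(0,1),f(1,1))
replace slot 2: 2·((-3)+(-4)) − (-3) = -11 → (-3,-11,-4)
replace slot 3: 2·((-3)+(-11)) − (-4) = -24 → (-3,-11,-24)

-3,-11,-24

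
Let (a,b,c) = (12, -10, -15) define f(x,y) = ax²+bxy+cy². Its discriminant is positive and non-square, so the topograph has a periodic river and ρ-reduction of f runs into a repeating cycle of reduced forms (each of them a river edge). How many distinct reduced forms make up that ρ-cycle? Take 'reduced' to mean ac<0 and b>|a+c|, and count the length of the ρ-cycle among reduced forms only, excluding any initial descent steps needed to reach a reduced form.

D = 820, ⌊√D⌋ = 28
descent: ρ → (-15,10,12)  [lands on river]
river: ρ → (12,14,-13)
river: ρ → (-13,12,13)
river: ρ → (13,14,-12)
river: ρ → (-12,10,15)
river: ρ → (15,20,-7)
river: ρ → (-7,22,12)
river: ρ → (12,26,-3)
river: ρ → (-3,28,3)
river: ρ → (3,26,-12)
river: ρ → (-12,22,7)
river: ρ → (7,20,-15)
ρ-cycle length = 12 (tail of 1 descent step not counted)

12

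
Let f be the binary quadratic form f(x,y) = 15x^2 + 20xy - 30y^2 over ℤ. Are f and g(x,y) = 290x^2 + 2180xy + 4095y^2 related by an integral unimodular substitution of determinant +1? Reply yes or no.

D₁ = 2200, D₂ = 2200
river cycle of f (length 6): (-30, 40, 5), (5, 40, -30), (-30, 20, 15), (15, 40, -10), (-10, 40, 15), (15, 20, -30)
river cycle of g (length 6): (15, 20, -30), (-30, 40, 5), (5, 40, -30), (-30, 20, 15), (15, 40, -10), (-10, 40, 15)
cycles coincide ⇒ equivalent

yes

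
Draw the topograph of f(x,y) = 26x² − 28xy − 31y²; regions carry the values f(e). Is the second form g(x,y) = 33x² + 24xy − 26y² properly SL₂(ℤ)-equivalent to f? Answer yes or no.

D₁ = 4008, D₂ = 4008
river cycle of f (length 20): (-31, 28, 26), (26, 24, -33), (-33, 42, 17), (17, 60, -6), (-6, 60, 17), (17, 42, -33), (-33, 24, 26), (26, 28, -31), (-31, 34, 23), (23, 58, -7), … (10 more)
river cycle of g (length 20): (-26, 28, 31), (31, 34, -23), (-23, 58, 7), (7, 54, -39), (-39, 24, 22), (22, 20, -41), (-41, 62, 1), (1, 62, -41), (-41, 20, 22), (22, 24, -39), … (10 more)
cycles differ ⇒ inequivalent

no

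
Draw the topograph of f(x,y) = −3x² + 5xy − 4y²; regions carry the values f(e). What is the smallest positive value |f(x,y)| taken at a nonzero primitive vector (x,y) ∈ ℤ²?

translate: b→1 (≡-5 mod 6), so (3,-5,4)→(3,1,2)
flip: (3,1,2)→(2,-1,3)
reduced (well bottom): (2,-1,3) with a≤c, −a<b≤a
well minimum |f| = |-2| = 2 (negative-definite)

2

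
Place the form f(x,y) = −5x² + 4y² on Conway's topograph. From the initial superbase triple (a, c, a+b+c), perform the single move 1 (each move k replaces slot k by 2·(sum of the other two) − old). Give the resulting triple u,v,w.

start (-5,4,-1) = (f(1,0),f(0,1),f(1,1))
replace slot 1: 2·(4+(-1)) − (-5) = 11 → (11,4,-1)

11,4,-1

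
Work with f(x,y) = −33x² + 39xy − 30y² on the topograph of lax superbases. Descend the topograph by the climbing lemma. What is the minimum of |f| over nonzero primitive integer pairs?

translate: b→27 (≡-39 mod 66), so (33,-39,30)→(33,27,24)
flip: (33,27,24)→(24,-27,33)
translate: b→21 (≡-27 mod 48), so (24,-27,33)→(24,21,30)
reduced (well bottom): (24,21,30) with a≤c, −a<b≤a
well minimum |f| = |-24| = 24 (negative-definite)

24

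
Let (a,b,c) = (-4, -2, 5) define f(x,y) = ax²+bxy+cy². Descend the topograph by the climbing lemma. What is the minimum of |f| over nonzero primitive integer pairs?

descent: ρ → (5,2,-4)  [lands on river]
river: ρ → (-4,6,3)
river: ρ → (3,6,-4)
river: ρ → (-4,2,5)
river: ρ → (5,8,-1)
river: ρ → (-1,8,5)
closes: descent 1, river 6
min |a| on river = 1

1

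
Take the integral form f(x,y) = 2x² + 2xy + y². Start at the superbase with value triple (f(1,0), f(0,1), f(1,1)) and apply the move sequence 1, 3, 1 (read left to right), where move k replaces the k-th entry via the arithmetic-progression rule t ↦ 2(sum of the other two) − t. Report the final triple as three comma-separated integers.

start (2,1,5) = (f(1,0),f(0,1),f(1,1))
replace slot 1: 2·(1+5) − 2 = 10 → (10,1,5)
replace slot 3: 2·(10+1) − 5 = 17 → (10,1,17)
replace slot 1: 2·(1+17) − 10 = 26 → (26,1,17)

26,1,17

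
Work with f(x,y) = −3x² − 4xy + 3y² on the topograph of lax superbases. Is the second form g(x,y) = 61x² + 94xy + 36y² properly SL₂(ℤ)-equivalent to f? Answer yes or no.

D₁ = 52, D₂ = 52
river cycle of f (length 10): (3, 4, -3), (-3, 2, 4), (4, 6, -1), (-1, 6, 4), (4, 2, -3), (-3, 4, 3), (3, 2, -4), (-4, 6, 1), (1, 6, -4), (-4, 2, 3)
river cycle of g (length 10): (3, 4, -3), (-3, 2, 4), (4, 6, -1), (-1, 6, 4), (4, 2, -3), (-3, 4, 3), (3, 2, -4), (-4, 6, 1), (1, 6, -4), (-4, 2, 3)
cycles coincide ⇒ equivalent

yes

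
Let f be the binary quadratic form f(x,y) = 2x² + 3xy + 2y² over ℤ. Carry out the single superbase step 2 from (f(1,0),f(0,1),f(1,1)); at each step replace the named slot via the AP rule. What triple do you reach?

start (2,2,7) = (f(1,0),f(0,1),f(1,1))
replace slot 2: 2·(2+7) − 2 = 16 → (2,16,7)

2,16,7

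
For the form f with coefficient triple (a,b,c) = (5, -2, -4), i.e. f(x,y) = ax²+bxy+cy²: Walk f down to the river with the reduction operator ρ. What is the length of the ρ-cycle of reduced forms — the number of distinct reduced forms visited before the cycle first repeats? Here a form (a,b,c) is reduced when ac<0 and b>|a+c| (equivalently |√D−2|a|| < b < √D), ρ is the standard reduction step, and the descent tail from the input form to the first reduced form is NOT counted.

D = 84, ⌊√D⌋ = 9
descent: ρ → (-4,2,5)  [lands on river]
river: ρ → (5,8,-1)
river: ρ → (-1,8,5)
river: ρ → (5,2,-4)
river: ρ → (-4,6,3)
river: ρ → (3,6,-4)
ρ-cycle length = 6 (tail of 1 descent step not counted)

6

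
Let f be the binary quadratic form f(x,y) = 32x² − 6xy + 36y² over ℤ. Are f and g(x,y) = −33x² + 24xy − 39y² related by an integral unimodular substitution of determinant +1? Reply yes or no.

D₁ = -4572, D₂ = -4572
f: reduced (well bottom): (32,-6,36) with a≤c, −a<b≤a
g is negative-definite; reduce −g:
−g: reduced (well bottom): (33,-24,39) with a≤c, −a<b≤a
flip sign back: reduced form of g is (-33,24,-39)
reduced forms (32, -6, 36) vs (-33, 24, -39) ⇒ inequivalent

no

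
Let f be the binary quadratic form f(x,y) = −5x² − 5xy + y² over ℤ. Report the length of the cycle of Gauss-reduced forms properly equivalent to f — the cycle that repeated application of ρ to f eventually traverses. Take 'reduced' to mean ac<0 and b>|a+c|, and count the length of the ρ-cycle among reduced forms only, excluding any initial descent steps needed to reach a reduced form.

D = 45, ⌊√D⌋ = 6
descent: ρ → (1,5,-5)  [lands on river]
river: ρ → (-5,5,1)
ρ-cycle length = 2 (tail of 1 descent step not counted)

2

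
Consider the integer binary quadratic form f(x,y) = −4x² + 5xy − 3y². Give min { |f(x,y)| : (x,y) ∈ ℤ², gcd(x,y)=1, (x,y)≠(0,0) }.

translate: b→3 (≡-5 mod 8), so (4,-5,3)→(4,3,2)
flip: (4,3,2)→(2,-3,4)
translate: b→1 (≡-3 mod 4), so (2,-3,4)→(2,1,3)
reduced (well bottom): (2,1,3) with a≤c, −a<b≤a
well minimum |f| = |-2| = 2 (negative-definite)

2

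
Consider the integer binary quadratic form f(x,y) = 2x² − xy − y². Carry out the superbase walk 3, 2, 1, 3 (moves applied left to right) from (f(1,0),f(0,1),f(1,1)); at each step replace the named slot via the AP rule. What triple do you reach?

start (2,-1,0) = (f(1,0),f(0,1),f(1,1))
replace slot 3: 2·(2+(-1)) − 0 = 2 → (2,-1,2)
replace slot 2: 2·(2+2) − (-1) = 9 → (2,9,2)
replace slot 1: 2·(9+2) − 2 = 20 → (20,9,2)
replace slot 3: 2·(20+9) − 2 = 56 → (20,9,56)

20,9,56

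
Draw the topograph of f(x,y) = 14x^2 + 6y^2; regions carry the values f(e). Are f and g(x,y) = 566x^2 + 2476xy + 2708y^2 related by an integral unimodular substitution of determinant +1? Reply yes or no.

D₁ = -336, D₂ = -336
f: flip: (14,0,6)→(6,0,14)
f: reduced (well bottom): (6,0,14) with a≤c, −a<b≤a
g: translate: b→212 (≡2476 mod 1132), so (566,2476,2708)→(566,212,20)
g: flip: (566,212,20)→(20,-212,566)
g: translate: b→-12 (≡-212 mod 40), so (20,-212,566)→(20,-12,6)
g: flip: (20,-12,6)→(6,12,20)
g: translate: b→0 (≡12 mod 12), so (6,12,20)→(6,0,14)
g: reduced (well bottom): (6,0,14) with a≤c, −a<b≤a
reduced forms (6, 0, 14) vs (6, 0, 14) ⇒ equivalent

yes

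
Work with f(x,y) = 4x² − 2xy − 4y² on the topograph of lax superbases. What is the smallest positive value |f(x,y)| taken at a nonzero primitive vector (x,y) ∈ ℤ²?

descent: ρ → (-4,2,4)  [lands on river]
river: ρ → (4,6,-2)
river: ρ → (-2,6,4)
river: ρ → (4,2,-4)
river: ρ → (-4,6,2)
river: ρ → (2,6,-4)
closes: descent 1, river 6
min |a| on river = 2

2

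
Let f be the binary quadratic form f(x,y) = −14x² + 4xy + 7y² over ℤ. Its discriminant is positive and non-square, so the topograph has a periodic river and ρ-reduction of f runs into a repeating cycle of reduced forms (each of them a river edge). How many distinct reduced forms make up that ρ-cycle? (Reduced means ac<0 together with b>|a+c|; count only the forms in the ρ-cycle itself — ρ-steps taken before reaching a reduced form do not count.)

D = 408, ⌊√D⌋ = 20
descent: ρ → (7,10,-11)  [lands on river]
river: ρ → (-11,12,6)
river: ρ → (6,12,-11)
river: ρ → (-11,10,7)
river: ρ → (7,18,-3)
river: ρ → (-3,18,7)
ρ-cycle length = 6 (tail of 1 descent step not counted)

6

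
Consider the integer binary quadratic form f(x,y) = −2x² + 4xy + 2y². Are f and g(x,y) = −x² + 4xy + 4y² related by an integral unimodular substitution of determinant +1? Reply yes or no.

D₁ = 32, D₂ = 32
river cycle of f (length 2): (2, 4, -2), (-2, 4, 2)
river cycle of g (length 2): (4, 4, -1), (-1, 4, 4)
cycles differ ⇒ inequivalent

no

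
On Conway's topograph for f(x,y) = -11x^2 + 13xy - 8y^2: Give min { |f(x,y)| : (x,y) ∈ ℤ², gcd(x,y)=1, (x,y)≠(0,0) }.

translate: b→9 (≡-13 mod 22), so (11,-13,8)→(11,9,6)
flip: (11,9,6)→(6,-9,11)
translate: b→3 (≡-9 mod 12), so (6,-9,11)→(6,3,8)
reduced (well bottom): (6,3,8) with a≤c, −a<b≤a
well minimum |f| = |-6| = 6 (negative-definite)

6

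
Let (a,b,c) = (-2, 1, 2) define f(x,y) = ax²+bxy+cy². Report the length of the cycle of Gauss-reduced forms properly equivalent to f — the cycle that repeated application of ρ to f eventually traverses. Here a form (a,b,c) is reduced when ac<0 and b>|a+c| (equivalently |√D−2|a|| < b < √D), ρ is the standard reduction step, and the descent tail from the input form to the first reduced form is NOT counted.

D = 17, ⌊√D⌋ = 4
river: ρ → (2,3,-1)
river: ρ → (-1,3,2)
river: ρ → (2,1,-2)
river: ρ → (-2,3,1)
river: ρ → (1,3,-2)
river: ρ → (-2,1,2)
ρ-cycle length = 6 (tail of 0 descent steps not counted)

6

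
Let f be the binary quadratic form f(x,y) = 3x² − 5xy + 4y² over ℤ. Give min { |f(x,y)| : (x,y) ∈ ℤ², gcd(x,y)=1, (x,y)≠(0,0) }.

translate: b→1 (≡-5 mod 6), so (3,-5,4)→(3,1,2)
flip: (3,1,2)→(2,-1,3)
reduced (well bottom): (2,-1,3) with a≤c, −a<b≤a
well minimum = a = 2

2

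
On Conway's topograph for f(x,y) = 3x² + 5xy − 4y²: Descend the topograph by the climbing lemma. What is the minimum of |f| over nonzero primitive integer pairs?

river: ρ → (-4,3,4)
river: ρ → (4,5,-3)
river: ρ → (-3,7,2)
river: ρ → (2,5,-6)
river: ρ → (-6,7,1)
river: ρ → (1,7,-6)
river: ρ → (-6,5,2)
river: ρ → (2,7,-3)
river: ρ → (-3,5,4)
river: ρ → (4,3,-4)
river: ρ → (-4,5,3)
river: ρ → (3,7,-2)
river: ρ → (-2,5,6)
river: ρ → (6,7,-1)
river: ρ → (-1,7,6)
river: ρ → (6,5,-2)
river: ρ → (-2,7,3)
river: ρ → (3,5,-4)
closes: descent 0, river 18
min |a| on river = 1

1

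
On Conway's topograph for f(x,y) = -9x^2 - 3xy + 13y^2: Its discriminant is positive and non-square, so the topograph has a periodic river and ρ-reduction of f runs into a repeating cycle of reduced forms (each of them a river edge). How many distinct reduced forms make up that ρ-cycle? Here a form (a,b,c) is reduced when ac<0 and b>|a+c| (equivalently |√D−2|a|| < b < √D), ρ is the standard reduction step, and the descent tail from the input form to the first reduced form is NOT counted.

D = 477, ⌊√D⌋ = 21
descent: ρ → (13,3,-9)
descent: ρ → (-9,15,7)  [lands on river]
river: ρ → (7,13,-11)
river: ρ → (-11,9,9)
river: ρ → (9,9,-11)
river: ρ → (-11,13,7)
river: ρ → (7,15,-9)
river: ρ → (-9,21,1)
river: ρ → (1,21,-9)
ρ-cycle length = 8 (tail of 2 descent steps not counted)

8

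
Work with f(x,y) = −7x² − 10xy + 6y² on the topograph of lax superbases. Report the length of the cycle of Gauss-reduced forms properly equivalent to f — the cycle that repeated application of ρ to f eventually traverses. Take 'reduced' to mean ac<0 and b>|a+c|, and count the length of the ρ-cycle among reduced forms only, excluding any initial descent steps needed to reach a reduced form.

D = 268, ⌊√D⌋ = 16
descent: ρ → (6,10,-7)  [lands on river]
river: ρ → (-7,4,9)
river: ρ → (9,14,-2)
river: ρ → (-2,14,9)
river: ρ → (9,4,-7)
river: ρ → (-7,10,6)
river: ρ → (6,14,-3)
river: ρ → (-3,16,1)
river: ρ → (1,16,-3)
river: ρ → (-3,14,6)
ρ-cycle length = 10 (tail of 1 descent step not counted)

10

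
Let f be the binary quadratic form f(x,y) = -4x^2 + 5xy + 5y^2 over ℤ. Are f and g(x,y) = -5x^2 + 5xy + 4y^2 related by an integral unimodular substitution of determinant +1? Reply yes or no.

D₁ = 105, D₂ = 105
river cycle of f (length 6): (5, 5, -4), (-4, 3, 6), (6, 9, -1), (-1, 9, 6), (6, 3, -4), (-4, 5, 5)
river cycle of g (length 6): (4, 3, -6), (-6, 9, 1), (1, 9, -6), (-6, 3, 4), (4, 5, -5), (-5, 5, 4)
cycles differ ⇒ inequivalent

no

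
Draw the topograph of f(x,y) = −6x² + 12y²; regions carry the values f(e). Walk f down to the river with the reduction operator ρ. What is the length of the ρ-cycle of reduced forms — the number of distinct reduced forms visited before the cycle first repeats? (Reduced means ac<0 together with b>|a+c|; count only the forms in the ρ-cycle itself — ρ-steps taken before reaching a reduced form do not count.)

D = 288, ⌊√D⌋ = 16
descent: ρ → (12,0,-6)
descent: ρ → (-6,12,6)  [lands on river]
river: ρ → (6,12,-6)
ρ-cycle length = 2 (tail of 2 descent steps not counted)

2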